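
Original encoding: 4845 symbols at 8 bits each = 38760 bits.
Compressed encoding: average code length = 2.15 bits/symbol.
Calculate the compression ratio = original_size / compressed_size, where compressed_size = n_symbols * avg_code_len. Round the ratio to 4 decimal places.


original_size = n_symbols * orig_bits = 4845 * 8 = 38760 bits
compressed_size = n_symbols * avg_code_len = 4845 * 2.15 = 10416.75 bits
ratio = original_size / compressed_size = 38760 / 10416.75 = 3.7209

Compression ratio = 3.7209


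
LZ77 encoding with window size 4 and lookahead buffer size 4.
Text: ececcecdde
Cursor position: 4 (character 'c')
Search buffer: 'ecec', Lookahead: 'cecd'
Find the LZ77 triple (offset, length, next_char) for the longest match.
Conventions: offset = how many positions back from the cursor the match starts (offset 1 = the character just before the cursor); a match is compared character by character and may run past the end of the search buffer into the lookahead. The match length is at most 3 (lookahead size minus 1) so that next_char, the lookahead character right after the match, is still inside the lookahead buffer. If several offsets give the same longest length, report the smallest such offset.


Try each offset into the search buffer:
  offset=1 (pos 3, char 'c'): match length 1
  offset=2 (pos 2, char 'e'): match length 0
  offset=3 (pos 1, char 'c'): match length 3
  offset=4 (pos 0, char 'e'): match length 0
Longest match has length 3 at offset 3.
next_char = character at position 4 + 3 = 7 -> 'd'

Best match: offset=3, length=3 (matching 'cec' starting at position 1)
LZ77 triple: (3, 3, 'd')


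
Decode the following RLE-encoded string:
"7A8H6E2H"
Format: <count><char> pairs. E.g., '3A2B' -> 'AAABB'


Expanding each <count><char> pair:
  7A -> 'AAAAAAA'
  8H -> 'HHHHHHHH'
  6E -> 'EEEEEE'
  2H -> 'HH'

Decoded = AAAAAAAHHHHHHHHEEEEEEHH


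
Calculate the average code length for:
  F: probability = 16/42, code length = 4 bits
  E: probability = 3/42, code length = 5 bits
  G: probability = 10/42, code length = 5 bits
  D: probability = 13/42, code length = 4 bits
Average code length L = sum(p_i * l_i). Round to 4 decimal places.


Weighted contributions p_i * l_i:
  F: (16/42) * 4 = 64/42
  E: (3/42) * 5 = 15/42
  G: (10/42) * 5 = 50/42
  D: (13/42) * 4 = 52/42
Sum = (64 + 15 + 50 + 52)/42 = 181/42

L = 181/42 = 4.3095 bits/symbol


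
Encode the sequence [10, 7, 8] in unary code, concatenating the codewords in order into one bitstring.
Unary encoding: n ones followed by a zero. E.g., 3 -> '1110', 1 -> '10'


Encode each number as n ones followed by a terminating 0:
  10 -> 11111111110 (11 bits)
  7 -> 11111110 (8 bits)
  8 -> 111111110 (9 bits)
Total length = 11 + 8 + 9 = 28 bits.

Unary([10, 7, 8]) = 1111111111011111110111111110 (28 bits)


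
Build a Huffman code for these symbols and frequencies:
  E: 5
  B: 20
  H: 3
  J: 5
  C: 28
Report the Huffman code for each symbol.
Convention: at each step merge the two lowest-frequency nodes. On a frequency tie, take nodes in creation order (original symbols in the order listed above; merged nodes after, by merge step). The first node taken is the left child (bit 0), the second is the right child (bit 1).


Huffman tree construction:
Step 1: Merge H(3) + E(5) = 8
Step 2: Merge J(5) + (H+E)(8) = 13
Step 3: Merge (J+(H+E))(13) + B(20) = 33
Step 4: Merge C(28) + ((J+(H+E))+B)(33) = 61
Read each symbol's code off the tree from the root (left child = 0, right child = 1).

Codes:
  E: 1011 (length 4)
  B: 11 (length 2)
  H: 1010 (length 4)
  J: 100 (length 3)
  C: 0 (length 1)
Average code length: 115/61 = 1.8852 bits/symbol


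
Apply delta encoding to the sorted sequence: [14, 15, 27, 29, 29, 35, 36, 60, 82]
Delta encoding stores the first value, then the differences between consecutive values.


First value: 14
Deltas:
  15 - 14 = 1
  27 - 15 = 12
  29 - 27 = 2
  29 - 29 = 0
  35 - 29 = 6
  36 - 35 = 1
  60 - 36 = 24
  82 - 60 = 22


Delta encoded: [14, 1, 12, 2, 0, 6, 1, 24, 22]


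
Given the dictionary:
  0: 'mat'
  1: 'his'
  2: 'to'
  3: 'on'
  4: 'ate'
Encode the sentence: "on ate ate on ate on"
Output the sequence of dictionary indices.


Look up each word in the dictionary:
  'on' -> 3
  'ate' -> 4
  'ate' -> 4
  'on' -> 3
  'ate' -> 4
  'on' -> 3

Encoded: [3, 4, 4, 3, 4, 3]


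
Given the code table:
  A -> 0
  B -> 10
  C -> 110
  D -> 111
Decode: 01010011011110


Decoding:
0 -> A
10 -> B
10 -> B
0 -> A
110 -> C
111 -> D
10 -> B


Result: ABBACDB


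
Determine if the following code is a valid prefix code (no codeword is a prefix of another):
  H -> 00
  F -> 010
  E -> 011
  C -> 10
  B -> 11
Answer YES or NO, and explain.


Checking each pair (does one codeword prefix another?):
  H='00' vs F='010': no prefix
  H='00' vs E='011': no prefix
  H='00' vs C='10': no prefix
  H='00' vs B='11': no prefix
  F='010' vs H='00': no prefix
  F='010' vs E='011': no prefix
  F='010' vs C='10': no prefix
  F='010' vs B='11': no prefix
  E='011' vs H='00': no prefix
  E='011' vs F='010': no prefix
  E='011' vs C='10': no prefix
  E='011' vs B='11': no prefix
  C='10' vs H='00': no prefix
  C='10' vs F='010': no prefix
  C='10' vs E='011': no prefix
  C='10' vs B='11': no prefix
  B='11' vs H='00': no prefix
  B='11' vs F='010': no prefix
  B='11' vs E='011': no prefix
  B='11' vs C='10': no prefix
No violation found over all pairs.

YES -- this is a valid prefix code. No codeword is a prefix of any other codeword.


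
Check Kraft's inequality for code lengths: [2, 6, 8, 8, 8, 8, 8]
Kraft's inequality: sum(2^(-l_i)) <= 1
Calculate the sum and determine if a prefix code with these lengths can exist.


Sum = 2^(-2) + 2^(-6) + 2^(-8) + 2^(-8) + 2^(-8) + 2^(-8) + 2^(-8)
    = 0.25 + 0.015625 + 0.00390625 + 0.00390625 + 0.00390625 + 0.00390625 + 0.00390625
    = 73/256 = 0.28515625
Since 0.28515625 <= 1, Kraft's inequality IS satisfied.
A prefix code with these lengths CAN exist.

Kraft sum = 0.28515625. Satisfied.


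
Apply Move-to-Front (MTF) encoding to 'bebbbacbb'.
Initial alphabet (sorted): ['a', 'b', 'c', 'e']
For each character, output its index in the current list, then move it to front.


MTF encoding:
'b': index 1 in ['a', 'b', 'c', 'e'] -> ['b', 'a', 'c', 'e']
'e': index 3 in ['b', 'a', 'c', 'e'] -> ['e', 'b', 'a', 'c']
'b': index 1 in ['e', 'b', 'a', 'c'] -> ['b', 'e', 'a', 'c']
'b': index 0 in ['b', 'e', 'a', 'c'] -> ['b', 'e', 'a', 'c']
'b': index 0 in ['b', 'e', 'a', 'c'] -> ['b', 'e', 'a', 'c']
'a': index 2 in ['b', 'e', 'a', 'c'] -> ['a', 'b', 'e', 'c']
'c': index 3 in ['a', 'b', 'e', 'c'] -> ['c', 'a', 'b', 'e']
'b': index 2 in ['c', 'a', 'b', 'e'] -> ['b', 'c', 'a', 'e']
'b': index 0 in ['b', 'c', 'a', 'e'] -> ['b', 'c', 'a', 'e']


Output: [1, 3, 1, 0, 0, 2, 3, 2, 0]


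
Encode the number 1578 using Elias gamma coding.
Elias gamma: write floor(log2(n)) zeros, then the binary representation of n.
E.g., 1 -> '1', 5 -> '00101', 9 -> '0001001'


num_bits = floor(log2(1578)) + 1 = 11
leading_zeros = num_bits - 1 = 10
binary(1578) = 11000101010

Elias gamma(1578) = '0000000000' + '11000101010' = 000000000011000101010 (21 bits)


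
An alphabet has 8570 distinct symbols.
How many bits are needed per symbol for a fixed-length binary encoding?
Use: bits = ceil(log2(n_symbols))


log2(8570) = 13.0651
Bracket: 2^13 = 8192 < 8570 <= 2^14 = 16384
So ceil(log2(8570)) = 14

bits = ceil(log2(8570)) = ceil(13.0651) = 14 bits


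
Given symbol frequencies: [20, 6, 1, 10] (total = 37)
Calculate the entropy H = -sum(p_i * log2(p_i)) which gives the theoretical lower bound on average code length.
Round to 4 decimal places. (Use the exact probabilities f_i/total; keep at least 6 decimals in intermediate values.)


Per-symbol terms -p_i * log2(p_i) with p_i = f_i/37:
  p = 20/37 = 0.540541: log2(p) = -0.887525, -p*log2(p) = 0.479743
  p = 6/37 = 0.162162: log2(p) = -2.624491, -p*log2(p) = 0.425593
  p = 1/37 = 0.027027: log2(p) = -5.209453, -p*log2(p) = 0.140796
  p = 10/37 = 0.270270: log2(p) = -1.887525, -p*log2(p) = 0.510142
H = 0.479743 + 0.425593 + 0.140796 + 0.510142 = 1.556274

H = 1.5563 bits/symbol


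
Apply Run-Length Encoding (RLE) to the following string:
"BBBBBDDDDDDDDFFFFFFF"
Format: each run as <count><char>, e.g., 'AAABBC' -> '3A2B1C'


Scanning runs left to right:
  i=0: run of 'B' x 5 -> '5B'
  i=5: run of 'D' x 8 -> '8D'
  i=13: run of 'F' x 7 -> '7F'

RLE = 5B8D7F


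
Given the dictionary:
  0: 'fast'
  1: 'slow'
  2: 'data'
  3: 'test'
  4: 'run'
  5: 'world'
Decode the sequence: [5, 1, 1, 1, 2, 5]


Look up each index in the dictionary:
  5 -> 'world'
  1 -> 'slow'
  1 -> 'slow'
  1 -> 'slow'
  2 -> 'data'
  5 -> 'world'

Decoded: "world slow slow slow data world"


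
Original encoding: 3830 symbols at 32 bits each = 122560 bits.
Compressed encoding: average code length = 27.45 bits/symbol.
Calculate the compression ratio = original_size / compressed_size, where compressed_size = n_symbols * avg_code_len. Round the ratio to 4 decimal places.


original_size = n_symbols * orig_bits = 3830 * 32 = 122560 bits
compressed_size = n_symbols * avg_code_len = 3830 * 27.45 = 105133.5 bits
ratio = original_size / compressed_size = 122560 / 105133.5 = 1.1658

Compression ratio = 1.1658


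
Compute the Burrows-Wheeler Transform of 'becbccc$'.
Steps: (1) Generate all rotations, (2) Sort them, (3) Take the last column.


Rotations (sorted):
  0: $becbccc -> last char: c
  1: bccc$bec -> last char: c
  2: becbccc$ -> last char: $
  3: c$becbcc -> last char: c
  4: cbccc$be -> last char: e
  5: cc$becbc -> last char: c
  6: ccc$becb -> last char: b
  7: ecbccc$b -> last char: b


BWT = cc$cecbb


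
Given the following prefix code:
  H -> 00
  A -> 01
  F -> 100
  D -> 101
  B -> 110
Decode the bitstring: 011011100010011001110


Decoding step by step:
Bits 01 -> A
Bits 101 -> D
Bits 110 -> B
Bits 00 -> H
Bits 100 -> F
Bits 110 -> B
Bits 01 -> A
Bits 110 -> B


Decoded message: ADBHFBAB


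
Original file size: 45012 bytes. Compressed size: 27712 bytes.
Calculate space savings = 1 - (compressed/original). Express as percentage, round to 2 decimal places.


ratio = compressed/original = 27712/45012 = 0.615658
savings = 1 - ratio = 1 - 0.615658 = 0.384342
as a percentage: 0.384342 * 100 = 38.43%

Space savings = 1 - 27712/45012 = 38.43%


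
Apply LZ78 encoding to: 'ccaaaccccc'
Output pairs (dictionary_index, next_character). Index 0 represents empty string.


LZ78 encoding steps:
Dictionary: {0: ''}
Step 1: w='' (idx 0), next='c' -> output (0, 'c'), add 'c' as idx 1
Step 2: w='c' (idx 1), next='a' -> output (1, 'a'), add 'ca' as idx 2
Step 3: w='' (idx 0), next='a' -> output (0, 'a'), add 'a' as idx 3
Step 4: w='a' (idx 3), next='c' -> output (3, 'c'), add 'ac' as idx 4
Step 5: w='c' (idx 1), next='c' -> output (1, 'c'), add 'cc' as idx 5
Step 6: w='cc' (idx 5), end of input -> output (5, '')


Encoded: [(0, 'c'), (1, 'a'), (0, 'a'), (3, 'c'), (1, 'c'), (5, '')]


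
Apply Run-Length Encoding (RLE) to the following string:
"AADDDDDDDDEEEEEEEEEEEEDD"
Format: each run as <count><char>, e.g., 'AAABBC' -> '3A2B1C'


Scanning runs left to right:
  i=0: run of 'A' x 2 -> '2A'
  i=2: run of 'D' x 8 -> '8D'
  i=10: run of 'E' x 12 -> '12E'
  i=22: run of 'D' x 2 -> '2D'

RLE = 2A8D12E2D


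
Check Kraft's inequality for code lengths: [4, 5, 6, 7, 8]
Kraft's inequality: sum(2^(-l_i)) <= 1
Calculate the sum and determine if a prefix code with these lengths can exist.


Sum = 2^(-4) + 2^(-5) + 2^(-6) + 2^(-7) + 2^(-8)
    = 0.0625 + 0.03125 + 0.015625 + 0.0078125 + 0.00390625
    = 31/256 = 0.12109375
Since 0.12109375 <= 1, Kraft's inequality IS satisfied.
A prefix code with these lengths CAN exist.

Kraft sum = 0.12109375. Satisfied.


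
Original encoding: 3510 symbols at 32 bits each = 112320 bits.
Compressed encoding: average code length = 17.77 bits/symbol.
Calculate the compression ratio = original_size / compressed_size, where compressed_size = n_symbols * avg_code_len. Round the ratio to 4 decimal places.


original_size = n_symbols * orig_bits = 3510 * 32 = 112320 bits
compressed_size = n_symbols * avg_code_len = 3510 * 17.77 = 62372.7 bits
ratio = original_size / compressed_size = 112320 / 62372.7 = 1.8008

Compression ratio = 1.8008


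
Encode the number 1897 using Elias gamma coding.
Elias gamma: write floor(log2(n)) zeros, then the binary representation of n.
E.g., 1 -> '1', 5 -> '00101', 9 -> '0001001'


num_bits = floor(log2(1897)) + 1 = 11
leading_zeros = num_bits - 1 = 10
binary(1897) = 11101101001

Elias gamma(1897) = '0000000000' + '11101101001' = 000000000011101101001 (21 bits)


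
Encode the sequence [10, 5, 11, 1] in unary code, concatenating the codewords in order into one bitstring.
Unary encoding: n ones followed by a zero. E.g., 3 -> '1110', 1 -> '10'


Encode each number as n ones followed by a terminating 0:
  10 -> 11111111110 (11 bits)
  5 -> 111110 (6 bits)
  11 -> 111111111110 (12 bits)
  1 -> 10 (2 bits)
Total length = 11 + 6 + 12 + 2 = 31 bits.

Unary([10, 5, 11, 1]) = 1111111111011111011111111111010 (31 bits)


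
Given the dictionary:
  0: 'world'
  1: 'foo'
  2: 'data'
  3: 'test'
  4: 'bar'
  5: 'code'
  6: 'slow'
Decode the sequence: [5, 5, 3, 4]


Look up each index in the dictionary:
  5 -> 'code'
  5 -> 'code'
  3 -> 'test'
  4 -> 'bar'

Decoded: "code code test bar"


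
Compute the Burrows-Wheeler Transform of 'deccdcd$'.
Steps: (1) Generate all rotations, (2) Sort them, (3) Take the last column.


Rotations (sorted):
  0: $deccdcd -> last char: d
  1: ccdcd$de -> last char: e
  2: cd$deccd -> last char: d
  3: cdcd$dec -> last char: c
  4: d$deccdc -> last char: c
  5: dcd$decc -> last char: c
  6: deccdcd$ -> last char: $
  7: eccdcd$d -> last char: d


BWT = dedccc$d


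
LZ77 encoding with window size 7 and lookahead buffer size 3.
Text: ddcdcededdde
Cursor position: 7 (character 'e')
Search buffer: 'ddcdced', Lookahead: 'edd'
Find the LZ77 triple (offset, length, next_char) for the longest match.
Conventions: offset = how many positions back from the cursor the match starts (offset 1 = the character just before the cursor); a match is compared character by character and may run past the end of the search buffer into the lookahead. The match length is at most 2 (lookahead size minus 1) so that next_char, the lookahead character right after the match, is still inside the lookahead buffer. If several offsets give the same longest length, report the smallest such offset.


Try each offset into the search buffer:
  offset=1 (pos 6, char 'd'): match length 0
  offset=2 (pos 5, char 'e'): match length 2
  offset=3 (pos 4, char 'c'): match length 0
  offset=4 (pos 3, char 'd'): match length 0
  offset=5 (pos 2, char 'c'): match length 0
  offset=6 (pos 1, char 'd'): match length 0
  offset=7 (pos 0, char 'd'): match length 0
Longest match has length 2 at offset 2.
next_char = character at position 7 + 2 = 9 -> 'd'

Best match: offset=2, length=2 (matching 'ed' starting at position 5)
LZ77 triple: (2, 2, 'd')


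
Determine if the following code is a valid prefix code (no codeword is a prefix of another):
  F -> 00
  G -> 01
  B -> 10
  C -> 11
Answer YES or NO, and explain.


Checking each pair (does one codeword prefix another?):
  F='00' vs G='01': no prefix
  F='00' vs B='10': no prefix
  F='00' vs C='11': no prefix
  G='01' vs F='00': no prefix
  G='01' vs B='10': no prefix
  G='01' vs C='11': no prefix
  B='10' vs F='00': no prefix
  B='10' vs G='01': no prefix
  B='10' vs C='11': no prefix
  C='11' vs F='00': no prefix
  C='11' vs G='01': no prefix
  C='11' vs B='10': no prefix
No violation found over all pairs.

YES -- this is a valid prefix code. No codeword is a prefix of any other codeword.


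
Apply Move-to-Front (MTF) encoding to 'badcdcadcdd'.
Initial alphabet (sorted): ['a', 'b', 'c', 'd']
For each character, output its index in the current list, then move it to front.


MTF encoding:
'b': index 1 in ['a', 'b', 'c', 'd'] -> ['b', 'a', 'c', 'd']
'a': index 1 in ['b', 'a', 'c', 'd'] -> ['a', 'b', 'c', 'd']
'd': index 3 in ['a', 'b', 'c', 'd'] -> ['d', 'a', 'b', 'c']
'c': index 3 in ['d', 'a', 'b', 'c'] -> ['c', 'd', 'a', 'b']
'd': index 1 in ['c', 'd', 'a', 'b'] -> ['d', 'c', 'a', 'b']
'c': index 1 in ['d', 'c', 'a', 'b'] -> ['c', 'd', 'a', 'b']
'a': index 2 in ['c', 'd', 'a', 'b'] -> ['a', 'c', 'd', 'b']
'd': index 2 in ['a', 'c', 'd', 'b'] -> ['d', 'a', 'c', 'b']
'c': index 2 in ['d', 'a', 'c', 'b'] -> ['c', 'd', 'a', 'b']
'd': index 1 in ['c', 'd', 'a', 'b'] -> ['d', 'c', 'a', 'b']
'd': index 0 in ['d', 'c', 'a', 'b'] -> ['d', 'c', 'a', 'b']


Output: [1, 1, 3, 3, 1, 1, 2, 2, 2, 1, 0]


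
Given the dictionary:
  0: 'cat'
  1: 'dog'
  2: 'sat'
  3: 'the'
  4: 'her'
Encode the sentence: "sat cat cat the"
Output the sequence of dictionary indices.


Look up each word in the dictionary:
  'sat' -> 2
  'cat' -> 0
  'cat' -> 0
  'the' -> 3

Encoded: [2, 0, 0, 3]


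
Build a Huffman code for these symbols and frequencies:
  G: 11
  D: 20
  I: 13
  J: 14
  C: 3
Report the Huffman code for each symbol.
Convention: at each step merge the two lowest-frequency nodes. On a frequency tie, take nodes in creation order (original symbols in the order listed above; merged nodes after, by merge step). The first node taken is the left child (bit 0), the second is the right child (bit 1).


Huffman tree construction:
Step 1: Merge C(3) + G(11) = 14
Step 2: Merge I(13) + J(14) = 27
Step 3: Merge (C+G)(14) + D(20) = 34
Step 4: Merge (I+J)(27) + ((C+G)+D)(34) = 61
Read each symbol's code off the tree from the root (left child = 0, right child = 1).

Codes:
  G: 101 (length 3)
  D: 11 (length 2)
  I: 00 (length 2)
  J: 01 (length 2)
  C: 100 (length 3)
Average code length: 136/61 = 2.2295 bits/symbol


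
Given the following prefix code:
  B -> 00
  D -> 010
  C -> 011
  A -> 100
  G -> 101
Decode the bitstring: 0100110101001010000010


Decoding step by step:
Bits 010 -> D
Bits 011 -> C
Bits 010 -> D
Bits 100 -> A
Bits 101 -> G
Bits 00 -> B
Bits 00 -> B
Bits 010 -> D


Decoded message: DCDAGBBD


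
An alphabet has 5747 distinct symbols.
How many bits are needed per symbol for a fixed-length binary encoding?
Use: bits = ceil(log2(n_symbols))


log2(5747) = 12.4886
Bracket: 2^12 = 4096 < 5747 <= 2^13 = 8192
So ceil(log2(5747)) = 13

bits = ceil(log2(5747)) = ceil(12.4886) = 13 bits


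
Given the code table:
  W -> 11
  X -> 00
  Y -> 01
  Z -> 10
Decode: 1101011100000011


Decoding:
11 -> W
01 -> Y
01 -> Y
11 -> W
00 -> X
00 -> X
00 -> X
11 -> W


Result: WYYWXXXW


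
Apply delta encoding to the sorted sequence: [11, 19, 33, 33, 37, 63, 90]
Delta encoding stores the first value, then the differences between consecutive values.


First value: 11
Deltas:
  19 - 11 = 8
  33 - 19 = 14
  33 - 33 = 0
  37 - 33 = 4
  63 - 37 = 26
  90 - 63 = 27


Delta encoded: [11, 8, 14, 0, 4, 26, 27]


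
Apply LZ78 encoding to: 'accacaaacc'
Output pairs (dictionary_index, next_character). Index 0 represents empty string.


LZ78 encoding steps:
Dictionary: {0: ''}
Step 1: w='' (idx 0), next='a' -> output (0, 'a'), add 'a' as idx 1
Step 2: w='' (idx 0), next='c' -> output (0, 'c'), add 'c' as idx 2
Step 3: w='c' (idx 2), next='a' -> output (2, 'a'), add 'ca' as idx 3
Step 4: w='ca' (idx 3), next='a' -> output (3, 'a'), add 'caa' as idx 4
Step 5: w='a' (idx 1), next='c' -> output (1, 'c'), add 'ac' as idx 5
Step 6: w='c' (idx 2), end of input -> output (2, '')


Encoded: [(0, 'a'), (0, 'c'), (2, 'a'), (3, 'a'), (1, 'c'), (2, '')]


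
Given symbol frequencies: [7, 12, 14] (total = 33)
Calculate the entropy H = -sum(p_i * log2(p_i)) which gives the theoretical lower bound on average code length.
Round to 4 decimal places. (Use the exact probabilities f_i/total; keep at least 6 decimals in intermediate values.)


Per-symbol terms -p_i * log2(p_i) with p_i = f_i/33:
  p = 7/33 = 0.212121: log2(p) = -2.237039, -p*log2(p) = 0.474523
  p = 12/33 = 0.363636: log2(p) = -1.459432, -p*log2(p) = 0.530702
  p = 14/33 = 0.424242: log2(p) = -1.237039, -p*log2(p) = 0.524805
H = 0.474523 + 0.530702 + 0.524805 = 1.530030

H = 1.53 bits/symbol


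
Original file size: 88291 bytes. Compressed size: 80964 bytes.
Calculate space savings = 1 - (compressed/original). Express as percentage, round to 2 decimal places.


ratio = compressed/original = 80964/88291 = 0.917013
savings = 1 - ratio = 1 - 0.917013 = 0.082987
as a percentage: 0.082987 * 100 = 8.3%

Space savings = 1 - 80964/88291 = 8.3%


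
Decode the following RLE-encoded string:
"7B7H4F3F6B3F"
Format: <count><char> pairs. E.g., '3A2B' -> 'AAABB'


Expanding each <count><char> pair:
  7B -> 'BBBBBBB'
  7H -> 'HHHHHHH'
  4F -> 'FFFF'
  3F -> 'FFF'
  6B -> 'BBBBBB'
  3F -> 'FFF'

Decoded = BBBBBBBHHHHHHHFFFFFFFBBBBBBFFF


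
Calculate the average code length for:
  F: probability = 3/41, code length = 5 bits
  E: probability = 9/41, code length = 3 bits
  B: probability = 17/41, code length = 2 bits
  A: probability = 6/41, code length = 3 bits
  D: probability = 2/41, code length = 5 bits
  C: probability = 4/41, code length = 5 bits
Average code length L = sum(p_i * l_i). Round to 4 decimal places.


Weighted contributions p_i * l_i:
  F: (3/41) * 5 = 15/41
  E: (9/41) * 3 = 27/41
  B: (17/41) * 2 = 34/41
  A: (6/41) * 3 = 18/41
  D: (2/41) * 5 = 10/41
  C: (4/41) * 5 = 20/41
Sum = (15 + 27 + 34 + 18 + 10 + 20)/41 = 124/41

L = 124/41 = 3.0244 bits/symbol


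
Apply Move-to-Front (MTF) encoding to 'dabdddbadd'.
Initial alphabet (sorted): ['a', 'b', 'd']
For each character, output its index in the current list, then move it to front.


MTF encoding:
'd': index 2 in ['a', 'b', 'd'] -> ['d', 'a', 'b']
'a': index 1 in ['d', 'a', 'b'] -> ['a', 'd', 'b']
'b': index 2 in ['a', 'd', 'b'] -> ['b', 'a', 'd']
'd': index 2 in ['b', 'a', 'd'] -> ['d', 'b', 'a']
'd': index 0 in ['d', 'b', 'a'] -> ['d', 'b', 'a']
'd': index 0 in ['d', 'b', 'a'] -> ['d', 'b', 'a']
'b': index 1 in ['d', 'b', 'a'] -> ['b', 'd', 'a']
'a': index 2 in ['b', 'd', 'a'] -> ['a', 'b', 'd']
'd': index 2 in ['a', 'b', 'd'] -> ['d', 'a', 'b']
'd': index 0 in ['d', 'a', 'b'] -> ['d', 'a', 'b']


Output: [2, 1, 2, 2, 0, 0, 1, 2, 2, 0]


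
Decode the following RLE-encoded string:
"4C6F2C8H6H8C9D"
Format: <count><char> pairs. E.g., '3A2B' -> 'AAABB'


Expanding each <count><char> pair:
  4C -> 'CCCC'
  6F -> 'FFFFFF'
  2C -> 'CC'
  8H -> 'HHHHHHHH'
  6H -> 'HHHHHH'
  8C -> 'CCCCCCCC'
  9D -> 'DDDDDDDDD'

Decoded = CCCCFFFFFFCCHHHHHHHHHHHHHHCCCCCCCCDDDDDDDDD


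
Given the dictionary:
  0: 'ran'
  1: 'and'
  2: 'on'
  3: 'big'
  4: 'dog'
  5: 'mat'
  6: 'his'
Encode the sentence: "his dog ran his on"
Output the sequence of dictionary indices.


Look up each word in the dictionary:
  'his' -> 6
  'dog' -> 4
  'ran' -> 0
  'his' -> 6
  'on' -> 2

Encoded: [6, 4, 0, 6, 2]


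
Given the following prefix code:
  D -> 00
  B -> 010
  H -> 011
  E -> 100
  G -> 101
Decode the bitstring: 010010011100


Decoding step by step:
Bits 010 -> B
Bits 010 -> B
Bits 011 -> H
Bits 100 -> E


Decoded message: BBHE


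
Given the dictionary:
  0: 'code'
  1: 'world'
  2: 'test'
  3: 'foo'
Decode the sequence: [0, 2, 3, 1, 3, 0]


Look up each index in the dictionary:
  0 -> 'code'
  2 -> 'test'
  3 -> 'foo'
  1 -> 'world'
  3 -> 'foo'
  0 -> 'code'

Decoded: "code test foo world foo code"


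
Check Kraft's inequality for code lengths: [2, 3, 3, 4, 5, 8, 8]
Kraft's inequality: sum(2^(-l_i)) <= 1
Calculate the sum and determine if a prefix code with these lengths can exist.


Sum = 2^(-2) + 2^(-3) + 2^(-3) + 2^(-4) + 2^(-5) + 2^(-8) + 2^(-8)
    = 0.25 + 0.125 + 0.125 + 0.0625 + 0.03125 + 0.00390625 + 0.00390625
    = 154/256 = 0.6015625
Since 0.6015625 <= 1, Kraft's inequality IS satisfied.
A prefix code with these lengths CAN exist.

Kraft sum = 0.6015625. Satisfied.


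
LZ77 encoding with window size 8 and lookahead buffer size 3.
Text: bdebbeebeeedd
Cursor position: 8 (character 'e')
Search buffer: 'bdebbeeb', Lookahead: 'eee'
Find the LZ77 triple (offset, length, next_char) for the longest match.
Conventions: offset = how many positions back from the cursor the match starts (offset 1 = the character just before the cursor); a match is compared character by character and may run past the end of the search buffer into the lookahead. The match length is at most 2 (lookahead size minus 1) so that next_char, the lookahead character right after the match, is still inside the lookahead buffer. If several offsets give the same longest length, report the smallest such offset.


Try each offset into the search buffer:
  offset=1 (pos 7, char 'b'): match length 0
  offset=2 (pos 6, char 'e'): match length 1
  offset=3 (pos 5, char 'e'): match length 2
  offset=4 (pos 4, char 'b'): match length 0
  offset=5 (pos 3, char 'b'): match length 0
  offset=6 (pos 2, char 'e'): match length 1
  offset=7 (pos 1, char 'd'): match length 0
  offset=8 (pos 0, char 'b'): match length 0
Longest match has length 2 at offset 3.
next_char = character at position 8 + 2 = 10 -> 'e'

Best match: offset=3, length=2 (matching 'ee' starting at position 5)
LZ77 triple: (3, 2, 'e')


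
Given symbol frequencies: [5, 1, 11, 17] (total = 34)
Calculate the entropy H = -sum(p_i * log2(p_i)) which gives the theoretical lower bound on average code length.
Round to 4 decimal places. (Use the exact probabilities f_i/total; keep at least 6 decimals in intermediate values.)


Per-symbol terms -p_i * log2(p_i) with p_i = f_i/34:
  p = 5/34 = 0.147059: log2(p) = -2.765535, -p*log2(p) = 0.406696
  p = 1/34 = 0.029412: log2(p) = -5.087463, -p*log2(p) = 0.149631
  p = 11/34 = 0.323529: log2(p) = -1.628031, -p*log2(p) = 0.526716
  p = 17/34 = 0.500000: log2(p) = -1.000000, -p*log2(p) = 0.500000
H = 0.406696 + 0.149631 + 0.526716 + 0.500000 = 1.583043

H = 1.583 bits/symbol


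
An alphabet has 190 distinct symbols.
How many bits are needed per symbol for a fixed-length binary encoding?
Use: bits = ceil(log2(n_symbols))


log2(190) = 7.5699
Bracket: 2^7 = 128 < 190 <= 2^8 = 256
So ceil(log2(190)) = 8

bits = ceil(log2(190)) = ceil(7.5699) = 8 bits


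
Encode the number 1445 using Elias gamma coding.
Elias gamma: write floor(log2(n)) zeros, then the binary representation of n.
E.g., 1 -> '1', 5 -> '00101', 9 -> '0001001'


num_bits = floor(log2(1445)) + 1 = 11
leading_zeros = num_bits - 1 = 10
binary(1445) = 10110100101

Elias gamma(1445) = '0000000000' + '10110100101' = 000000000010110100101 (21 bits)


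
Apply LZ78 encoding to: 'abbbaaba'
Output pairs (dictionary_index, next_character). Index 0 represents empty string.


LZ78 encoding steps:
Dictionary: {0: ''}
Step 1: w='' (idx 0), next='a' -> output (0, 'a'), add 'a' as idx 1
Step 2: w='' (idx 0), next='b' -> output (0, 'b'), add 'b' as idx 2
Step 3: w='b' (idx 2), next='b' -> output (2, 'b'), add 'bb' as idx 3
Step 4: w='a' (idx 1), next='a' -> output (1, 'a'), add 'aa' as idx 4
Step 5: w='b' (idx 2), next='a' -> output (2, 'a'), add 'ba' as idx 5


Encoded: [(0, 'a'), (0, 'b'), (2, 'b'), (1, 'a'), (2, 'a')]


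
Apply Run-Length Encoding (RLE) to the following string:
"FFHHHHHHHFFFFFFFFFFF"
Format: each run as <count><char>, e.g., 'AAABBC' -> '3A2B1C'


Scanning runs left to right:
  i=0: run of 'F' x 2 -> '2F'
  i=2: run of 'H' x 7 -> '7H'
  i=9: run of 'F' x 11 -> '11F'

RLE = 2F7H11F


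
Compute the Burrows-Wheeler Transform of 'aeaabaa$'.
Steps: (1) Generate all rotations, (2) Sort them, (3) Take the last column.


Rotations (sorted):
  0: $aeaabaa -> last char: a
  1: a$aeaaba -> last char: a
  2: aa$aeaab -> last char: b
  3: aabaa$ae -> last char: e
  4: abaa$aea -> last char: a
  5: aeaabaa$ -> last char: $
  6: baa$aeaa -> last char: a
  7: eaabaa$a -> last char: a


BWT = aabea$aa


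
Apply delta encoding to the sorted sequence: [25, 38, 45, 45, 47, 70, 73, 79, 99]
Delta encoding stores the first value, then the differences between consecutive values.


First value: 25
Deltas:
  38 - 25 = 13
  45 - 38 = 7
  45 - 45 = 0
  47 - 45 = 2
  70 - 47 = 23
  73 - 70 = 3
  79 - 73 = 6
  99 - 79 = 20


Delta encoded: [25, 13, 7, 0, 2, 23, 3, 6, 20]


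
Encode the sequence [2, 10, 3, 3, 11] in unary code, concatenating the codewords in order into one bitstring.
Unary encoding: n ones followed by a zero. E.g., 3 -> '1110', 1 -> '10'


Encode each number as n ones followed by a terminating 0:
  2 -> 110 (3 bits)
  10 -> 11111111110 (11 bits)
  3 -> 1110 (4 bits)
  3 -> 1110 (4 bits)
  11 -> 111111111110 (12 bits)
Total length = 3 + 11 + 4 + 4 + 12 = 34 bits.

Unary([2, 10, 3, 3, 11]) = 1101111111111011101110111111111110 (34 bits)


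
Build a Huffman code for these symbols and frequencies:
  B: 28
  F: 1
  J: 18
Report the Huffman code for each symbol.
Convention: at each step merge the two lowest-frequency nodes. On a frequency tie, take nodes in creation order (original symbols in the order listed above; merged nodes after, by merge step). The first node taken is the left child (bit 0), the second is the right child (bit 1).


Huffman tree construction:
Step 1: Merge F(1) + J(18) = 19
Step 2: Merge (F+J)(19) + B(28) = 47
Read each symbol's code off the tree from the root (left child = 0, right child = 1).

Codes:
  B: 1 (length 1)
  F: 00 (length 2)
  J: 01 (length 2)
Average code length: 66/47 = 1.4043 bits/symbol


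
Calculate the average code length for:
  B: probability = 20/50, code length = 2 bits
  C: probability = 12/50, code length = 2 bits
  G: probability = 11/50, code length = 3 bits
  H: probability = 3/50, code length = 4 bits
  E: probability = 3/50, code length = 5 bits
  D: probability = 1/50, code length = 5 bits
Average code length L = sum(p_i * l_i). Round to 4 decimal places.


Weighted contributions p_i * l_i:
  B: (20/50) * 2 = 40/50
  C: (12/50) * 2 = 24/50
  G: (11/50) * 3 = 33/50
  H: (3/50) * 4 = 12/50
  E: (3/50) * 5 = 15/50
  D: (1/50) * 5 = 5/50
Sum = (40 + 24 + 33 + 12 + 15 + 5)/50 = 129/50

L = 129/50 = 2.5800 bits/symbol


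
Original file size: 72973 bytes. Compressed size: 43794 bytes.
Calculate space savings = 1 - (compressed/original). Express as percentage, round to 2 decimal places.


ratio = compressed/original = 43794/72973 = 0.60014
savings = 1 - ratio = 1 - 0.60014 = 0.39986
as a percentage: 0.39986 * 100 = 39.99%

Space savings = 1 - 43794/72973 = 39.99%


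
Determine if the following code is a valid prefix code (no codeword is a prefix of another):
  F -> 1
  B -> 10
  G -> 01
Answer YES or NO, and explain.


Checking each pair (does one codeword prefix another?):
  F='1' vs B='10': prefix -- VIOLATION

NO -- this is NOT a valid prefix code. F (1) is a prefix of B (10).


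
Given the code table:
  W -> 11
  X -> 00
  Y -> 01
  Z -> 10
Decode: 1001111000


Decoding:
10 -> Z
01 -> Y
11 -> W
10 -> Z
00 -> X


Result: ZYWZX


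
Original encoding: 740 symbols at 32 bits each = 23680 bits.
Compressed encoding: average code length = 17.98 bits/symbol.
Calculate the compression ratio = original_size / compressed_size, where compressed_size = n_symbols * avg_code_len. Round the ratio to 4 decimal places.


original_size = n_symbols * orig_bits = 740 * 32 = 23680 bits
compressed_size = n_symbols * avg_code_len = 740 * 17.98 = 13305.2 bits
ratio = original_size / compressed_size = 23680 / 13305.2 = 1.7798

Compression ratio = 1.7798


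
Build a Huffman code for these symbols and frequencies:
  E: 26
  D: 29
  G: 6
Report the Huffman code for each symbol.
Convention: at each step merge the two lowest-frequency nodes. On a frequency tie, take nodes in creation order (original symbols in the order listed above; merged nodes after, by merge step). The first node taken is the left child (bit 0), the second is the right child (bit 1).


Huffman tree construction:
Step 1: Merge G(6) + E(26) = 32
Step 2: Merge D(29) + (G+E)(32) = 61
Read each symbol's code off the tree from the root (left child = 0, right child = 1).

Codes:
  E: 11 (length 2)
  D: 0 (length 1)
  G: 10 (length 2)
Average code length: 93/61 = 1.5246 bits/symbol


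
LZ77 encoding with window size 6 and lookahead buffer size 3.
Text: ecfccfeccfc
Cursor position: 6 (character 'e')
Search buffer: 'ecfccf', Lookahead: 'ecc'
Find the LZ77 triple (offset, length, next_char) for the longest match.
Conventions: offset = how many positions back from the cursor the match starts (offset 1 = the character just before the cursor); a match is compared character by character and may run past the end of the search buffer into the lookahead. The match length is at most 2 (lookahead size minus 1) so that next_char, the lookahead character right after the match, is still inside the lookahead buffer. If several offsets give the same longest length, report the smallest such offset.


Try each offset into the search buffer:
  offset=1 (pos 5, char 'f'): match length 0
  offset=2 (pos 4, char 'c'): match length 0
  offset=3 (pos 3, char 'c'): match length 0
  offset=4 (pos 2, char 'f'): match length 0
  offset=5 (pos 1, char 'c'): match length 0
  offset=6 (pos 0, char 'e'): match length 2
Longest match has length 2 at offset 6.
next_char = character at position 6 + 2 = 8 -> 'c'

Best match: offset=6, length=2 (matching 'ec' starting at position 0)
LZ77 triple: (6, 2, 'c')


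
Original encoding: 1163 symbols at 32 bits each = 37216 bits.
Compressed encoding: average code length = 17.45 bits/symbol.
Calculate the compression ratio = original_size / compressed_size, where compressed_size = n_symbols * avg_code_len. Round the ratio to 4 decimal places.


original_size = n_symbols * orig_bits = 1163 * 32 = 37216 bits
compressed_size = n_symbols * avg_code_len = 1163 * 17.45 = 20294.35 bits
ratio = original_size / compressed_size = 37216 / 20294.35 = 1.8338

Compression ratio = 1.8338


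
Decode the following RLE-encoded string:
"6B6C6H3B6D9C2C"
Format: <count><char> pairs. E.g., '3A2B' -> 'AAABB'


Expanding each <count><char> pair:
  6B -> 'BBBBBB'
  6C -> 'CCCCCC'
  6H -> 'HHHHHH'
  3B -> 'BBB'
  6D -> 'DDDDDD'
  9C -> 'CCCCCCCCC'
  2C -> 'CC'

Decoded = BBBBBBCCCCCCHHHHHHBBBDDDDDDCCCCCCCCCCC


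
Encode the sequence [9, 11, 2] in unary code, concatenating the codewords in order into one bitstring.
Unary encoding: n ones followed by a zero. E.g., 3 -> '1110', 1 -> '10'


Encode each number as n ones followed by a terminating 0:
  9 -> 1111111110 (10 bits)
  11 -> 111111111110 (12 bits)
  2 -> 110 (3 bits)
Total length = 10 + 12 + 3 = 25 bits.

Unary([9, 11, 2]) = 1111111110111111111110110 (25 bits)


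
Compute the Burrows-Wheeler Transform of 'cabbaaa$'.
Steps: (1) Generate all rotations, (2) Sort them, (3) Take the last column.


Rotations (sorted):
  0: $cabbaaa -> last char: a
  1: a$cabbaa -> last char: a
  2: aa$cabba -> last char: a
  3: aaa$cabb -> last char: b
  4: abbaaa$c -> last char: c
  5: baaa$cab -> last char: b
  6: bbaaa$ca -> last char: a
  7: cabbaaa$ -> last char: $


BWT = aaabcba$


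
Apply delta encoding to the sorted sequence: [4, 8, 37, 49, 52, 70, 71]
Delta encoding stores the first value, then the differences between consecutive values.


First value: 4
Deltas:
  8 - 4 = 4
  37 - 8 = 29
  49 - 37 = 12
  52 - 49 = 3
  70 - 52 = 18
  71 - 70 = 1


Delta encoded: [4, 4, 29, 12, 3, 18, 1]


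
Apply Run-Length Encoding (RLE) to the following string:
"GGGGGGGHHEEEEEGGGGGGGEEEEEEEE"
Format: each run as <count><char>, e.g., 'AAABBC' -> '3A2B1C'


Scanning runs left to right:
  i=0: run of 'G' x 7 -> '7G'
  i=7: run of 'H' x 2 -> '2H'
  i=9: run of 'E' x 5 -> '5E'
  i=14: run of 'G' x 7 -> '7G'
  i=21: run of 'E' x 8 -> '8E'

RLE = 7G2H5E7G8E


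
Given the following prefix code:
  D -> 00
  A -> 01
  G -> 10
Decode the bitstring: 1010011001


Decoding step by step:
Bits 10 -> G
Bits 10 -> G
Bits 01 -> A
Bits 10 -> G
Bits 01 -> A


Decoded message: GGAGA


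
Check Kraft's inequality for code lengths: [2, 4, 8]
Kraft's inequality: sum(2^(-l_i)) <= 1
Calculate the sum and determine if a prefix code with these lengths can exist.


Sum = 2^(-2) + 2^(-4) + 2^(-8)
    = 0.25 + 0.0625 + 0.00390625
    = 81/256 = 0.31640625
Since 0.31640625 <= 1, Kraft's inequality IS satisfied.
A prefix code with these lengths CAN exist.

Kraft sum = 0.31640625. Satisfied.


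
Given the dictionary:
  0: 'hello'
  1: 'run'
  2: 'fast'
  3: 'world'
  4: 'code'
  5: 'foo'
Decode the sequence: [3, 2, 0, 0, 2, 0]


Look up each index in the dictionary:
  3 -> 'world'
  2 -> 'fast'
  0 -> 'hello'
  0 -> 'hello'
  2 -> 'fast'
  0 -> 'hello'

Decoded: "world fast hello hello fast hello"


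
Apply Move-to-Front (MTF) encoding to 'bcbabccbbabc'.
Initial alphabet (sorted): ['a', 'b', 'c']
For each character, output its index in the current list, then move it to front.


MTF encoding:
'b': index 1 in ['a', 'b', 'c'] -> ['b', 'a', 'c']
'c': index 2 in ['b', 'a', 'c'] -> ['c', 'b', 'a']
'b': index 1 in ['c', 'b', 'a'] -> ['b', 'c', 'a']
'a': index 2 in ['b', 'c', 'a'] -> ['a', 'b', 'c']
'b': index 1 in ['a', 'b', 'c'] -> ['b', 'a', 'c']
'c': index 2 in ['b', 'a', 'c'] -> ['c', 'b', 'a']
'c': index 0 in ['c', 'b', 'a'] -> ['c', 'b', 'a']
'b': index 1 in ['c', 'b', 'a'] -> ['b', 'c', 'a']
'b': index 0 in ['b', 'c', 'a'] -> ['b', 'c', 'a']
'a': index 2 in ['b', 'c', 'a'] -> ['a', 'b', 'c']
'b': index 1 in ['a', 'b', 'c'] -> ['b', 'a', 'c']
'c': index 2 in ['b', 'a', 'c'] -> ['c', 'b', 'a']


Output: [1, 2, 1, 2, 1, 2, 0, 1, 0, 2, 1, 2]


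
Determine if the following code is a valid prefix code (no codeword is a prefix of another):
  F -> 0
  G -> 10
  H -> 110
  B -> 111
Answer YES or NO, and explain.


Checking each pair (does one codeword prefix another?):
  F='0' vs G='10': no prefix
  F='0' vs H='110': no prefix
  F='0' vs B='111': no prefix
  G='10' vs F='0': no prefix
  G='10' vs H='110': no prefix
  G='10' vs B='111': no prefix
  H='110' vs F='0': no prefix
  H='110' vs G='10': no prefix
  H='110' vs B='111': no prefix
  B='111' vs F='0': no prefix
  B='111' vs G='10': no prefix
  B='111' vs H='110': no prefix
No violation found over all pairs.

YES -- this is a valid prefix code. No codeword is a prefix of any other codeword.


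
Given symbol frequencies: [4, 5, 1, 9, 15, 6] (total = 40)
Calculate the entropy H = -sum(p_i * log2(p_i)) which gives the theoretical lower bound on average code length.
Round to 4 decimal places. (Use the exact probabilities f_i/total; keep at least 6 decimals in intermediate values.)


Per-symbol terms -p_i * log2(p_i) with p_i = f_i/40:
  p = 4/40 = 0.100000: log2(p) = -3.321928, -p*log2(p) = 0.332193
  p = 5/40 = 0.125000: log2(p) = -3.000000, -p*log2(p) = 0.375000
  p = 1/40 = 0.025000: log2(p) = -5.321928, -p*log2(p) = 0.133048
  p = 9/40 = 0.225000: log2(p) = -2.152003, -p*log2(p) = 0.484201
  p = 15/40 = 0.375000: log2(p) = -1.415037, -p*log2(p) = 0.530639
  p = 6/40 = 0.150000: log2(p) = -2.736966, -p*log2(p) = 0.410545
H = 0.332193 + 0.375000 + 0.133048 + 0.484201 + 0.530639 + 0.410545 = 2.265626

H = 2.2656 bits/symbol


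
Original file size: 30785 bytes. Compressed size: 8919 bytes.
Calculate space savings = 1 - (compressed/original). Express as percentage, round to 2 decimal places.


ratio = compressed/original = 8919/30785 = 0.289719
savings = 1 - ratio = 1 - 0.289719 = 0.710281
as a percentage: 0.710281 * 100 = 71.03%

Space savings = 1 - 8919/30785 = 71.03%


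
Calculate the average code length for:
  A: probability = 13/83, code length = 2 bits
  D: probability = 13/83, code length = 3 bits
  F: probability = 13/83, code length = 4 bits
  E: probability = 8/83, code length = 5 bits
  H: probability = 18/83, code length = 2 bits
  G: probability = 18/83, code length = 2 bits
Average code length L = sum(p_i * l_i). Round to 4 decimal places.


Weighted contributions p_i * l_i:
  A: (13/83) * 2 = 26/83
  D: (13/83) * 3 = 39/83
  F: (13/83) * 4 = 52/83
  E: (8/83) * 5 = 40/83
  H: (18/83) * 2 = 36/83
  G: (18/83) * 2 = 36/83
Sum = (26 + 39 + 52 + 40 + 36 + 36)/83 = 229/83

L = 229/83 = 2.7590 bits/symbol


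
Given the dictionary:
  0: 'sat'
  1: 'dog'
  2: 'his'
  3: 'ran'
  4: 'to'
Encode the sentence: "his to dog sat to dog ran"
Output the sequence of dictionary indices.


Look up each word in the dictionary:
  'his' -> 2
  'to' -> 4
  'dog' -> 1
  'sat' -> 0
  'to' -> 4
  'dog' -> 1
  'ran' -> 3

Encoded: [2, 4, 1, 0, 4, 1, 3]
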